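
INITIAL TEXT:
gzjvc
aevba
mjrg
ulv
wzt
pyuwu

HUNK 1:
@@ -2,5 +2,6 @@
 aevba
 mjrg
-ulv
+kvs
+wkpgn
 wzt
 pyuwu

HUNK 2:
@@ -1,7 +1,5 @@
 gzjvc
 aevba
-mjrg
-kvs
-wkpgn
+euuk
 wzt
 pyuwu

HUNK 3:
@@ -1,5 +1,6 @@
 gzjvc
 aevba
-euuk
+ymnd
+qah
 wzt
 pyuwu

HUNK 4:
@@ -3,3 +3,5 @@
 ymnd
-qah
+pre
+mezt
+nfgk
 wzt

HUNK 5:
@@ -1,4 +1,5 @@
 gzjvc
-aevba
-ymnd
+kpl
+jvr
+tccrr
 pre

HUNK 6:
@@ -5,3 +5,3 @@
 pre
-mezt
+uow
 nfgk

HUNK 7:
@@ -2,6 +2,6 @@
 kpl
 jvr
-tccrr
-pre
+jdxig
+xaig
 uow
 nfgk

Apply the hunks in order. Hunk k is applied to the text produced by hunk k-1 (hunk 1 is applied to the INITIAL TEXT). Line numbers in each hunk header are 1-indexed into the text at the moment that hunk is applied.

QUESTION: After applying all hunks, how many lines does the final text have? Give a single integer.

Answer: 9

Derivation:
Hunk 1: at line 2 remove [ulv] add [kvs,wkpgn] -> 7 lines: gzjvc aevba mjrg kvs wkpgn wzt pyuwu
Hunk 2: at line 1 remove [mjrg,kvs,wkpgn] add [euuk] -> 5 lines: gzjvc aevba euuk wzt pyuwu
Hunk 3: at line 1 remove [euuk] add [ymnd,qah] -> 6 lines: gzjvc aevba ymnd qah wzt pyuwu
Hunk 4: at line 3 remove [qah] add [pre,mezt,nfgk] -> 8 lines: gzjvc aevba ymnd pre mezt nfgk wzt pyuwu
Hunk 5: at line 1 remove [aevba,ymnd] add [kpl,jvr,tccrr] -> 9 lines: gzjvc kpl jvr tccrr pre mezt nfgk wzt pyuwu
Hunk 6: at line 5 remove [mezt] add [uow] -> 9 lines: gzjvc kpl jvr tccrr pre uow nfgk wzt pyuwu
Hunk 7: at line 2 remove [tccrr,pre] add [jdxig,xaig] -> 9 lines: gzjvc kpl jvr jdxig xaig uow nfgk wzt pyuwu
Final line count: 9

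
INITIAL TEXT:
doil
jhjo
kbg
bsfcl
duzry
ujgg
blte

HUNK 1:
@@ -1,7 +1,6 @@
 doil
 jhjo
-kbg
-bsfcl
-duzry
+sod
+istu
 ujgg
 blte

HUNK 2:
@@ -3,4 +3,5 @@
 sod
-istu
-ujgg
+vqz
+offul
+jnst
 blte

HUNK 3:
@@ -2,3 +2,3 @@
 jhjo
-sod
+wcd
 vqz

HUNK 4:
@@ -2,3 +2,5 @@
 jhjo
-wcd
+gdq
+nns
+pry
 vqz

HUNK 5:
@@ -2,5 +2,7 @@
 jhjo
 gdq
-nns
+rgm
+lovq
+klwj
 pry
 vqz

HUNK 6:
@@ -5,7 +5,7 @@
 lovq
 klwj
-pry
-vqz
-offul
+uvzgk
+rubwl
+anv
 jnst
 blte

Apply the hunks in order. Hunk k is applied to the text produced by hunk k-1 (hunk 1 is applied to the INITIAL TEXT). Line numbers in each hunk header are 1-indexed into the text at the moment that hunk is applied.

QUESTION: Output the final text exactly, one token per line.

Hunk 1: at line 1 remove [kbg,bsfcl,duzry] add [sod,istu] -> 6 lines: doil jhjo sod istu ujgg blte
Hunk 2: at line 3 remove [istu,ujgg] add [vqz,offul,jnst] -> 7 lines: doil jhjo sod vqz offul jnst blte
Hunk 3: at line 2 remove [sod] add [wcd] -> 7 lines: doil jhjo wcd vqz offul jnst blte
Hunk 4: at line 2 remove [wcd] add [gdq,nns,pry] -> 9 lines: doil jhjo gdq nns pry vqz offul jnst blte
Hunk 5: at line 2 remove [nns] add [rgm,lovq,klwj] -> 11 lines: doil jhjo gdq rgm lovq klwj pry vqz offul jnst blte
Hunk 6: at line 5 remove [pry,vqz,offul] add [uvzgk,rubwl,anv] -> 11 lines: doil jhjo gdq rgm lovq klwj uvzgk rubwl anv jnst blte

Answer: doil
jhjo
gdq
rgm
lovq
klwj
uvzgk
rubwl
anv
jnst
blte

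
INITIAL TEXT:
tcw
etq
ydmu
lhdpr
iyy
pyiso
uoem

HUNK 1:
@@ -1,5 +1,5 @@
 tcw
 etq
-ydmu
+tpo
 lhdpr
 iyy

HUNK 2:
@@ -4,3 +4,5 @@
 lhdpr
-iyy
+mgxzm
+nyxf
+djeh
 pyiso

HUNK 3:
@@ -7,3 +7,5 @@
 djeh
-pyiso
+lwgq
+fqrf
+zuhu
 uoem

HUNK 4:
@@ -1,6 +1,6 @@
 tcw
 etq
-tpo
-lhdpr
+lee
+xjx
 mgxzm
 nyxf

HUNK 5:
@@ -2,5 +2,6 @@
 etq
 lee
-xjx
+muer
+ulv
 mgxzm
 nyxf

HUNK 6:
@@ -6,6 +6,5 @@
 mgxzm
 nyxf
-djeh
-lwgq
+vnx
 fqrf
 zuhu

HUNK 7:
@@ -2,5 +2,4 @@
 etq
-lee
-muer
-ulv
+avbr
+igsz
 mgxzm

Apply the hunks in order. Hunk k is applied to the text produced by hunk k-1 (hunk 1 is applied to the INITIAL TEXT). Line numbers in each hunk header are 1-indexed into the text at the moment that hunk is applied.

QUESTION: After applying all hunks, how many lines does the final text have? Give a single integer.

Hunk 1: at line 1 remove [ydmu] add [tpo] -> 7 lines: tcw etq tpo lhdpr iyy pyiso uoem
Hunk 2: at line 4 remove [iyy] add [mgxzm,nyxf,djeh] -> 9 lines: tcw etq tpo lhdpr mgxzm nyxf djeh pyiso uoem
Hunk 3: at line 7 remove [pyiso] add [lwgq,fqrf,zuhu] -> 11 lines: tcw etq tpo lhdpr mgxzm nyxf djeh lwgq fqrf zuhu uoem
Hunk 4: at line 1 remove [tpo,lhdpr] add [lee,xjx] -> 11 lines: tcw etq lee xjx mgxzm nyxf djeh lwgq fqrf zuhu uoem
Hunk 5: at line 2 remove [xjx] add [muer,ulv] -> 12 lines: tcw etq lee muer ulv mgxzm nyxf djeh lwgq fqrf zuhu uoem
Hunk 6: at line 6 remove [djeh,lwgq] add [vnx] -> 11 lines: tcw etq lee muer ulv mgxzm nyxf vnx fqrf zuhu uoem
Hunk 7: at line 2 remove [lee,muer,ulv] add [avbr,igsz] -> 10 lines: tcw etq avbr igsz mgxzm nyxf vnx fqrf zuhu uoem
Final line count: 10

Answer: 10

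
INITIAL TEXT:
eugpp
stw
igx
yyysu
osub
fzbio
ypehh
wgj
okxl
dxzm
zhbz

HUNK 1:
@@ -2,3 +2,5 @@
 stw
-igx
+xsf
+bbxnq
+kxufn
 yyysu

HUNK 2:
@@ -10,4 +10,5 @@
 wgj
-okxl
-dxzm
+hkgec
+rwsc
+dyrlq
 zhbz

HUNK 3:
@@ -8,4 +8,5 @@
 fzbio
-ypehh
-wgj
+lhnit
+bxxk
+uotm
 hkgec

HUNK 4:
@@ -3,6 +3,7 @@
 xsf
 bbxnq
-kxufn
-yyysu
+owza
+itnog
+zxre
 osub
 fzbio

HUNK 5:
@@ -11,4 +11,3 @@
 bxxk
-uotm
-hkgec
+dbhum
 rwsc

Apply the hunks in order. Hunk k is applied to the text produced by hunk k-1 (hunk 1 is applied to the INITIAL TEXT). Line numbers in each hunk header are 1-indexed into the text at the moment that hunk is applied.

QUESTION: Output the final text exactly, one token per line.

Hunk 1: at line 2 remove [igx] add [xsf,bbxnq,kxufn] -> 13 lines: eugpp stw xsf bbxnq kxufn yyysu osub fzbio ypehh wgj okxl dxzm zhbz
Hunk 2: at line 10 remove [okxl,dxzm] add [hkgec,rwsc,dyrlq] -> 14 lines: eugpp stw xsf bbxnq kxufn yyysu osub fzbio ypehh wgj hkgec rwsc dyrlq zhbz
Hunk 3: at line 8 remove [ypehh,wgj] add [lhnit,bxxk,uotm] -> 15 lines: eugpp stw xsf bbxnq kxufn yyysu osub fzbio lhnit bxxk uotm hkgec rwsc dyrlq zhbz
Hunk 4: at line 3 remove [kxufn,yyysu] add [owza,itnog,zxre] -> 16 lines: eugpp stw xsf bbxnq owza itnog zxre osub fzbio lhnit bxxk uotm hkgec rwsc dyrlq zhbz
Hunk 5: at line 11 remove [uotm,hkgec] add [dbhum] -> 15 lines: eugpp stw xsf bbxnq owza itnog zxre osub fzbio lhnit bxxk dbhum rwsc dyrlq zhbz

Answer: eugpp
stw
xsf
bbxnq
owza
itnog
zxre
osub
fzbio
lhnit
bxxk
dbhum
rwsc
dyrlq
zhbz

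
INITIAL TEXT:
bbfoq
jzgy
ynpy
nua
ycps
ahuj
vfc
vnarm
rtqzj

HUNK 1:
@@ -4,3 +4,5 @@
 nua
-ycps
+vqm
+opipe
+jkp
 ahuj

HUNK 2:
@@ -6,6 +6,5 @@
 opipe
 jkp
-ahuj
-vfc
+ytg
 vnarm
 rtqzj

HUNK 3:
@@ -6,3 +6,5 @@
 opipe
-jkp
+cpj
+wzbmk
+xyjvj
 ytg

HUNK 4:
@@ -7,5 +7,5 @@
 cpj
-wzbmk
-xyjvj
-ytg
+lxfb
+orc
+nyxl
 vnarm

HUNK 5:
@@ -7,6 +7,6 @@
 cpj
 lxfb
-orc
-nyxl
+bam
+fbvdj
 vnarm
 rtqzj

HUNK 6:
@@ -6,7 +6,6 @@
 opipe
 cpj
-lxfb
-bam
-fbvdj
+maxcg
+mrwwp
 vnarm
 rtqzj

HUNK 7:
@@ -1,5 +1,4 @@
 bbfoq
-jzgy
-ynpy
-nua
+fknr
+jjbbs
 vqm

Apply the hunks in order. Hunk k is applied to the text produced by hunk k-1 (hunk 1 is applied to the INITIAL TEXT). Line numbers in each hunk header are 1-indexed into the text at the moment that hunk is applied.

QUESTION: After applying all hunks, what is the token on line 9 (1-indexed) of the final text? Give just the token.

Answer: vnarm

Derivation:
Hunk 1: at line 4 remove [ycps] add [vqm,opipe,jkp] -> 11 lines: bbfoq jzgy ynpy nua vqm opipe jkp ahuj vfc vnarm rtqzj
Hunk 2: at line 6 remove [ahuj,vfc] add [ytg] -> 10 lines: bbfoq jzgy ynpy nua vqm opipe jkp ytg vnarm rtqzj
Hunk 3: at line 6 remove [jkp] add [cpj,wzbmk,xyjvj] -> 12 lines: bbfoq jzgy ynpy nua vqm opipe cpj wzbmk xyjvj ytg vnarm rtqzj
Hunk 4: at line 7 remove [wzbmk,xyjvj,ytg] add [lxfb,orc,nyxl] -> 12 lines: bbfoq jzgy ynpy nua vqm opipe cpj lxfb orc nyxl vnarm rtqzj
Hunk 5: at line 7 remove [orc,nyxl] add [bam,fbvdj] -> 12 lines: bbfoq jzgy ynpy nua vqm opipe cpj lxfb bam fbvdj vnarm rtqzj
Hunk 6: at line 6 remove [lxfb,bam,fbvdj] add [maxcg,mrwwp] -> 11 lines: bbfoq jzgy ynpy nua vqm opipe cpj maxcg mrwwp vnarm rtqzj
Hunk 7: at line 1 remove [jzgy,ynpy,nua] add [fknr,jjbbs] -> 10 lines: bbfoq fknr jjbbs vqm opipe cpj maxcg mrwwp vnarm rtqzj
Final line 9: vnarm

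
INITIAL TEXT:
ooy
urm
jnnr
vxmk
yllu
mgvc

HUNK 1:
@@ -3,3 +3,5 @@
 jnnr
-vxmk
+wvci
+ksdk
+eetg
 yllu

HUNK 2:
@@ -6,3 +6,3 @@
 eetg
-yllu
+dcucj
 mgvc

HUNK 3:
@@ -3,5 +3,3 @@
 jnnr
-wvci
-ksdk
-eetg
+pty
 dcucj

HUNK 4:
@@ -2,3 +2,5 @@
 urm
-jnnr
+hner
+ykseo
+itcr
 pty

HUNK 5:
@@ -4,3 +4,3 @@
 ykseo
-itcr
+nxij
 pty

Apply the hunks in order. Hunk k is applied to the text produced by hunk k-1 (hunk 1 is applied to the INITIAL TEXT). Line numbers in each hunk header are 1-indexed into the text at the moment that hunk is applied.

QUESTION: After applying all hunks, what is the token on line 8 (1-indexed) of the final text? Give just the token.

Hunk 1: at line 3 remove [vxmk] add [wvci,ksdk,eetg] -> 8 lines: ooy urm jnnr wvci ksdk eetg yllu mgvc
Hunk 2: at line 6 remove [yllu] add [dcucj] -> 8 lines: ooy urm jnnr wvci ksdk eetg dcucj mgvc
Hunk 3: at line 3 remove [wvci,ksdk,eetg] add [pty] -> 6 lines: ooy urm jnnr pty dcucj mgvc
Hunk 4: at line 2 remove [jnnr] add [hner,ykseo,itcr] -> 8 lines: ooy urm hner ykseo itcr pty dcucj mgvc
Hunk 5: at line 4 remove [itcr] add [nxij] -> 8 lines: ooy urm hner ykseo nxij pty dcucj mgvc
Final line 8: mgvc

Answer: mgvc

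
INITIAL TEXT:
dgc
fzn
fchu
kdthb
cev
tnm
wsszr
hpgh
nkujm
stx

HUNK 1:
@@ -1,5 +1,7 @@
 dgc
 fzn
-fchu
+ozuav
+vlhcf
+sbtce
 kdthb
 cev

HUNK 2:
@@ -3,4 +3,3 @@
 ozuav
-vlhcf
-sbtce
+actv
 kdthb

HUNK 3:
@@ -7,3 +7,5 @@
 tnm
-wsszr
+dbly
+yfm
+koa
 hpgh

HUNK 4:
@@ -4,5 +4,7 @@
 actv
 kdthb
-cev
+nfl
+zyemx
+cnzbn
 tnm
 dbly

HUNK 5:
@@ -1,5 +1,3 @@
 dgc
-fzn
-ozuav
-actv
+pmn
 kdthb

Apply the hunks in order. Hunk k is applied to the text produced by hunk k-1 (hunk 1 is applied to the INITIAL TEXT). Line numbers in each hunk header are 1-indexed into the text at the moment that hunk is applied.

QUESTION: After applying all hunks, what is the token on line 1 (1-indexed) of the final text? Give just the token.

Hunk 1: at line 1 remove [fchu] add [ozuav,vlhcf,sbtce] -> 12 lines: dgc fzn ozuav vlhcf sbtce kdthb cev tnm wsszr hpgh nkujm stx
Hunk 2: at line 3 remove [vlhcf,sbtce] add [actv] -> 11 lines: dgc fzn ozuav actv kdthb cev tnm wsszr hpgh nkujm stx
Hunk 3: at line 7 remove [wsszr] add [dbly,yfm,koa] -> 13 lines: dgc fzn ozuav actv kdthb cev tnm dbly yfm koa hpgh nkujm stx
Hunk 4: at line 4 remove [cev] add [nfl,zyemx,cnzbn] -> 15 lines: dgc fzn ozuav actv kdthb nfl zyemx cnzbn tnm dbly yfm koa hpgh nkujm stx
Hunk 5: at line 1 remove [fzn,ozuav,actv] add [pmn] -> 13 lines: dgc pmn kdthb nfl zyemx cnzbn tnm dbly yfm koa hpgh nkujm stx
Final line 1: dgc

Answer: dgc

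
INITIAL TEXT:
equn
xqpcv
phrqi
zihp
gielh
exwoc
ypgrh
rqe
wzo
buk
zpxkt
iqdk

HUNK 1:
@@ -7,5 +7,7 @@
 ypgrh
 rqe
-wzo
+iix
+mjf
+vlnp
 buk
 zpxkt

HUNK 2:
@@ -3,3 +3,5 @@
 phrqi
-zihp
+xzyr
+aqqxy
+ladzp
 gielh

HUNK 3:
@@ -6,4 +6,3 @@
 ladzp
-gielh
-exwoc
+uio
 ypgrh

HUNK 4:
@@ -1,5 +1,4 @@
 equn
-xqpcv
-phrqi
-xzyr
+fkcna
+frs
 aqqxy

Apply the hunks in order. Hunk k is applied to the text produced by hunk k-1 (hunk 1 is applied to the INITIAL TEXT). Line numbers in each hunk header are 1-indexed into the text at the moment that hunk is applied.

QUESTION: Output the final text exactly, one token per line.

Answer: equn
fkcna
frs
aqqxy
ladzp
uio
ypgrh
rqe
iix
mjf
vlnp
buk
zpxkt
iqdk

Derivation:
Hunk 1: at line 7 remove [wzo] add [iix,mjf,vlnp] -> 14 lines: equn xqpcv phrqi zihp gielh exwoc ypgrh rqe iix mjf vlnp buk zpxkt iqdk
Hunk 2: at line 3 remove [zihp] add [xzyr,aqqxy,ladzp] -> 16 lines: equn xqpcv phrqi xzyr aqqxy ladzp gielh exwoc ypgrh rqe iix mjf vlnp buk zpxkt iqdk
Hunk 3: at line 6 remove [gielh,exwoc] add [uio] -> 15 lines: equn xqpcv phrqi xzyr aqqxy ladzp uio ypgrh rqe iix mjf vlnp buk zpxkt iqdk
Hunk 4: at line 1 remove [xqpcv,phrqi,xzyr] add [fkcna,frs] -> 14 lines: equn fkcna frs aqqxy ladzp uio ypgrh rqe iix mjf vlnp buk zpxkt iqdk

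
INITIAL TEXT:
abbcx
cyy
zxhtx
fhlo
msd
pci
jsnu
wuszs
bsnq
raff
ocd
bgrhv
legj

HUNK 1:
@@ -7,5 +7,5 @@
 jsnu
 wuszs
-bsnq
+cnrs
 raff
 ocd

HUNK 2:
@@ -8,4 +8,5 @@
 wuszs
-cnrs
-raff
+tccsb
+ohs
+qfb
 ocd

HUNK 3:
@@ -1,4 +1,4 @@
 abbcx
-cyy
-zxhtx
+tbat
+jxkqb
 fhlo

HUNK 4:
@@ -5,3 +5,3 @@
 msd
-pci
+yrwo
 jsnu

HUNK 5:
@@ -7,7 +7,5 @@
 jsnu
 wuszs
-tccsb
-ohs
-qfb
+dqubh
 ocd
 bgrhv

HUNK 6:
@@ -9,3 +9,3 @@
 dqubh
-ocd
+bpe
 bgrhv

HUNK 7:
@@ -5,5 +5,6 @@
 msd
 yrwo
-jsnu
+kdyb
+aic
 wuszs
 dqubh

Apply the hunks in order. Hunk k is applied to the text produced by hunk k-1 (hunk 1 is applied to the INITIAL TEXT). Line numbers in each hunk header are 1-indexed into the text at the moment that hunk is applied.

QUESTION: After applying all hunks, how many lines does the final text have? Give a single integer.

Answer: 13

Derivation:
Hunk 1: at line 7 remove [bsnq] add [cnrs] -> 13 lines: abbcx cyy zxhtx fhlo msd pci jsnu wuszs cnrs raff ocd bgrhv legj
Hunk 2: at line 8 remove [cnrs,raff] add [tccsb,ohs,qfb] -> 14 lines: abbcx cyy zxhtx fhlo msd pci jsnu wuszs tccsb ohs qfb ocd bgrhv legj
Hunk 3: at line 1 remove [cyy,zxhtx] add [tbat,jxkqb] -> 14 lines: abbcx tbat jxkqb fhlo msd pci jsnu wuszs tccsb ohs qfb ocd bgrhv legj
Hunk 4: at line 5 remove [pci] add [yrwo] -> 14 lines: abbcx tbat jxkqb fhlo msd yrwo jsnu wuszs tccsb ohs qfb ocd bgrhv legj
Hunk 5: at line 7 remove [tccsb,ohs,qfb] add [dqubh] -> 12 lines: abbcx tbat jxkqb fhlo msd yrwo jsnu wuszs dqubh ocd bgrhv legj
Hunk 6: at line 9 remove [ocd] add [bpe] -> 12 lines: abbcx tbat jxkqb fhlo msd yrwo jsnu wuszs dqubh bpe bgrhv legj
Hunk 7: at line 5 remove [jsnu] add [kdyb,aic] -> 13 lines: abbcx tbat jxkqb fhlo msd yrwo kdyb aic wuszs dqubh bpe bgrhv legj
Final line count: 13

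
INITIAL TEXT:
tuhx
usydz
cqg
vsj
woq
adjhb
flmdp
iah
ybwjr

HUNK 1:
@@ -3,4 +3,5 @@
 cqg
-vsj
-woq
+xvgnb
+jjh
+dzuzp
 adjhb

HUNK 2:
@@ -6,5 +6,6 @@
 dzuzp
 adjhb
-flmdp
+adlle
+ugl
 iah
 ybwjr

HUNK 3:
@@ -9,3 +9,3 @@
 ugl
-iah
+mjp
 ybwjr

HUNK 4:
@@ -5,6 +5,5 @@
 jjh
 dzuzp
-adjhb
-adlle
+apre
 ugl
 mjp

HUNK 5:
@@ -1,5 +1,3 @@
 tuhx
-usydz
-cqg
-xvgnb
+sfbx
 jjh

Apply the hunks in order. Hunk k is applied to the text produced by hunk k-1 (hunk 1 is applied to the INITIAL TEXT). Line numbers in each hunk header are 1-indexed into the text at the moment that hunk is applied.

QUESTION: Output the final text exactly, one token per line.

Answer: tuhx
sfbx
jjh
dzuzp
apre
ugl
mjp
ybwjr

Derivation:
Hunk 1: at line 3 remove [vsj,woq] add [xvgnb,jjh,dzuzp] -> 10 lines: tuhx usydz cqg xvgnb jjh dzuzp adjhb flmdp iah ybwjr
Hunk 2: at line 6 remove [flmdp] add [adlle,ugl] -> 11 lines: tuhx usydz cqg xvgnb jjh dzuzp adjhb adlle ugl iah ybwjr
Hunk 3: at line 9 remove [iah] add [mjp] -> 11 lines: tuhx usydz cqg xvgnb jjh dzuzp adjhb adlle ugl mjp ybwjr
Hunk 4: at line 5 remove [adjhb,adlle] add [apre] -> 10 lines: tuhx usydz cqg xvgnb jjh dzuzp apre ugl mjp ybwjr
Hunk 5: at line 1 remove [usydz,cqg,xvgnb] add [sfbx] -> 8 lines: tuhx sfbx jjh dzuzp apre ugl mjp ybwjr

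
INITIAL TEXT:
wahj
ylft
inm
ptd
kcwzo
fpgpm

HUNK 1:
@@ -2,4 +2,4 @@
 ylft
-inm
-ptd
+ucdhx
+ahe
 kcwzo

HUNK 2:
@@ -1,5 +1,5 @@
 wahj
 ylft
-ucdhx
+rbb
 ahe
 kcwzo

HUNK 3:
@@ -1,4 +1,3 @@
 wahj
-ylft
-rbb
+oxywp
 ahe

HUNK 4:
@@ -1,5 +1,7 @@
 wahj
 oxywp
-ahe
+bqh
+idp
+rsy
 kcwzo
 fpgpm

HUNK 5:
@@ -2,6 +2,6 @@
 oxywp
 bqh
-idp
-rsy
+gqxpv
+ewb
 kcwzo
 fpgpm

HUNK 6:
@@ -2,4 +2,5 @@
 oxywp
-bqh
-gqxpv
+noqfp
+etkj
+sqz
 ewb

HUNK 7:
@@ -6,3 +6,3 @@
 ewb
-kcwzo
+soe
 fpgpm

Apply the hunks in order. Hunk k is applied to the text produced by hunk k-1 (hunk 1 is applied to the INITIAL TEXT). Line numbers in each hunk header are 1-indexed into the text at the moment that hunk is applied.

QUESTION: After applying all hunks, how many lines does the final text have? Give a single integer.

Hunk 1: at line 2 remove [inm,ptd] add [ucdhx,ahe] -> 6 lines: wahj ylft ucdhx ahe kcwzo fpgpm
Hunk 2: at line 1 remove [ucdhx] add [rbb] -> 6 lines: wahj ylft rbb ahe kcwzo fpgpm
Hunk 3: at line 1 remove [ylft,rbb] add [oxywp] -> 5 lines: wahj oxywp ahe kcwzo fpgpm
Hunk 4: at line 1 remove [ahe] add [bqh,idp,rsy] -> 7 lines: wahj oxywp bqh idp rsy kcwzo fpgpm
Hunk 5: at line 2 remove [idp,rsy] add [gqxpv,ewb] -> 7 lines: wahj oxywp bqh gqxpv ewb kcwzo fpgpm
Hunk 6: at line 2 remove [bqh,gqxpv] add [noqfp,etkj,sqz] -> 8 lines: wahj oxywp noqfp etkj sqz ewb kcwzo fpgpm
Hunk 7: at line 6 remove [kcwzo] add [soe] -> 8 lines: wahj oxywp noqfp etkj sqz ewb soe fpgpm
Final line count: 8

Answer: 8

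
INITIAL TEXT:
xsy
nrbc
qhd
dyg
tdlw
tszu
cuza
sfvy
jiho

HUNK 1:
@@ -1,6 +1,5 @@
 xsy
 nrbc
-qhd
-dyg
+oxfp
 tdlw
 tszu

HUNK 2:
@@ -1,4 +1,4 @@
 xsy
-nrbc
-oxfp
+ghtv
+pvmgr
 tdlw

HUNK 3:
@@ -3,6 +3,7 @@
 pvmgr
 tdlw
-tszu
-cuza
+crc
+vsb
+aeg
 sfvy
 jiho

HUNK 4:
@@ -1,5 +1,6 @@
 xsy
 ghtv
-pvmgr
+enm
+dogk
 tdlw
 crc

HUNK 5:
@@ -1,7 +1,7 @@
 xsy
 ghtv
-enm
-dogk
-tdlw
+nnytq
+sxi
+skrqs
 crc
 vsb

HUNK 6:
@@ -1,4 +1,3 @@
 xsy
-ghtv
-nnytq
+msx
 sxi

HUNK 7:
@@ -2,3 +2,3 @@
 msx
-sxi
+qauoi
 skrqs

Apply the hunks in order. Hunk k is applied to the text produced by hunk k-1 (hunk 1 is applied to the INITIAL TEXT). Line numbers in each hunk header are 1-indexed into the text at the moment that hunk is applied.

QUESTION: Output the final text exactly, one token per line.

Answer: xsy
msx
qauoi
skrqs
crc
vsb
aeg
sfvy
jiho

Derivation:
Hunk 1: at line 1 remove [qhd,dyg] add [oxfp] -> 8 lines: xsy nrbc oxfp tdlw tszu cuza sfvy jiho
Hunk 2: at line 1 remove [nrbc,oxfp] add [ghtv,pvmgr] -> 8 lines: xsy ghtv pvmgr tdlw tszu cuza sfvy jiho
Hunk 3: at line 3 remove [tszu,cuza] add [crc,vsb,aeg] -> 9 lines: xsy ghtv pvmgr tdlw crc vsb aeg sfvy jiho
Hunk 4: at line 1 remove [pvmgr] add [enm,dogk] -> 10 lines: xsy ghtv enm dogk tdlw crc vsb aeg sfvy jiho
Hunk 5: at line 1 remove [enm,dogk,tdlw] add [nnytq,sxi,skrqs] -> 10 lines: xsy ghtv nnytq sxi skrqs crc vsb aeg sfvy jiho
Hunk 6: at line 1 remove [ghtv,nnytq] add [msx] -> 9 lines: xsy msx sxi skrqs crc vsb aeg sfvy jiho
Hunk 7: at line 2 remove [sxi] add [qauoi] -> 9 lines: xsy msx qauoi skrqs crc vsb aeg sfvy jiho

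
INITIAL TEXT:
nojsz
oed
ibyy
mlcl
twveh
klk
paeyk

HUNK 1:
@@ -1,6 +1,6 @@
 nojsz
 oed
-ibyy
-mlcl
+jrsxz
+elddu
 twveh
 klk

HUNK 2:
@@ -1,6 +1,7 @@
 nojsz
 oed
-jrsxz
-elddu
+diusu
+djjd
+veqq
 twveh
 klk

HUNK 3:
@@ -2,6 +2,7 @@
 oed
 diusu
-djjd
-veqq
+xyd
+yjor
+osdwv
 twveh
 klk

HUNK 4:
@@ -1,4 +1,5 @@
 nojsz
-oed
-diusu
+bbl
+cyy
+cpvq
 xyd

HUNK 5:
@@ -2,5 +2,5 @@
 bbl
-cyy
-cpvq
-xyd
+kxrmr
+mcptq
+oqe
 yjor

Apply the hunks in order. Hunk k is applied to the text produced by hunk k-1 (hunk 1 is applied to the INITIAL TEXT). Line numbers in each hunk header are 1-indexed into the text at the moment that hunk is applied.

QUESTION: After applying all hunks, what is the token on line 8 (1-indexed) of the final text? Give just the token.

Answer: twveh

Derivation:
Hunk 1: at line 1 remove [ibyy,mlcl] add [jrsxz,elddu] -> 7 lines: nojsz oed jrsxz elddu twveh klk paeyk
Hunk 2: at line 1 remove [jrsxz,elddu] add [diusu,djjd,veqq] -> 8 lines: nojsz oed diusu djjd veqq twveh klk paeyk
Hunk 3: at line 2 remove [djjd,veqq] add [xyd,yjor,osdwv] -> 9 lines: nojsz oed diusu xyd yjor osdwv twveh klk paeyk
Hunk 4: at line 1 remove [oed,diusu] add [bbl,cyy,cpvq] -> 10 lines: nojsz bbl cyy cpvq xyd yjor osdwv twveh klk paeyk
Hunk 5: at line 2 remove [cyy,cpvq,xyd] add [kxrmr,mcptq,oqe] -> 10 lines: nojsz bbl kxrmr mcptq oqe yjor osdwv twveh klk paeyk
Final line 8: twveh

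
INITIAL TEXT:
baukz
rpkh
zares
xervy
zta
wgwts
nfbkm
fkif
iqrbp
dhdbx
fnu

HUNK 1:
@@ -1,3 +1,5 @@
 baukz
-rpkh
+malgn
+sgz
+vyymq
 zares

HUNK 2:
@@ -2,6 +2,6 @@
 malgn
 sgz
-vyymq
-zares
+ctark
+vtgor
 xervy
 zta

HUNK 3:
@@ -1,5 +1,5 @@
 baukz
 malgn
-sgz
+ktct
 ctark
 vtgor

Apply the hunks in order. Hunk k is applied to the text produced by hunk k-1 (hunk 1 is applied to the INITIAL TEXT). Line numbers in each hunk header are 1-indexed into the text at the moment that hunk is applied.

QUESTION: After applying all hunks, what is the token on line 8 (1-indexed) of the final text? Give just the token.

Answer: wgwts

Derivation:
Hunk 1: at line 1 remove [rpkh] add [malgn,sgz,vyymq] -> 13 lines: baukz malgn sgz vyymq zares xervy zta wgwts nfbkm fkif iqrbp dhdbx fnu
Hunk 2: at line 2 remove [vyymq,zares] add [ctark,vtgor] -> 13 lines: baukz malgn sgz ctark vtgor xervy zta wgwts nfbkm fkif iqrbp dhdbx fnu
Hunk 3: at line 1 remove [sgz] add [ktct] -> 13 lines: baukz malgn ktct ctark vtgor xervy zta wgwts nfbkm fkif iqrbp dhdbx fnu
Final line 8: wgwts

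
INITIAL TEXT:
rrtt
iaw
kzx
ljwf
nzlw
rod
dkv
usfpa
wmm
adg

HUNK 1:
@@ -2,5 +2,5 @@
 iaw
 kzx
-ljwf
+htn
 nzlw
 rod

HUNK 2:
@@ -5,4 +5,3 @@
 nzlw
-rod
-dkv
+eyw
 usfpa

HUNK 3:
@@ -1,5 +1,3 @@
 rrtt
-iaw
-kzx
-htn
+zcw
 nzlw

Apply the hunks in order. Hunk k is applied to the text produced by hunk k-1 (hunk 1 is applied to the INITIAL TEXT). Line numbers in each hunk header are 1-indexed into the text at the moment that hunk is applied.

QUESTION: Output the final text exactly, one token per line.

Hunk 1: at line 2 remove [ljwf] add [htn] -> 10 lines: rrtt iaw kzx htn nzlw rod dkv usfpa wmm adg
Hunk 2: at line 5 remove [rod,dkv] add [eyw] -> 9 lines: rrtt iaw kzx htn nzlw eyw usfpa wmm adg
Hunk 3: at line 1 remove [iaw,kzx,htn] add [zcw] -> 7 lines: rrtt zcw nzlw eyw usfpa wmm adg

Answer: rrtt
zcw
nzlw
eyw
usfpa
wmm
adg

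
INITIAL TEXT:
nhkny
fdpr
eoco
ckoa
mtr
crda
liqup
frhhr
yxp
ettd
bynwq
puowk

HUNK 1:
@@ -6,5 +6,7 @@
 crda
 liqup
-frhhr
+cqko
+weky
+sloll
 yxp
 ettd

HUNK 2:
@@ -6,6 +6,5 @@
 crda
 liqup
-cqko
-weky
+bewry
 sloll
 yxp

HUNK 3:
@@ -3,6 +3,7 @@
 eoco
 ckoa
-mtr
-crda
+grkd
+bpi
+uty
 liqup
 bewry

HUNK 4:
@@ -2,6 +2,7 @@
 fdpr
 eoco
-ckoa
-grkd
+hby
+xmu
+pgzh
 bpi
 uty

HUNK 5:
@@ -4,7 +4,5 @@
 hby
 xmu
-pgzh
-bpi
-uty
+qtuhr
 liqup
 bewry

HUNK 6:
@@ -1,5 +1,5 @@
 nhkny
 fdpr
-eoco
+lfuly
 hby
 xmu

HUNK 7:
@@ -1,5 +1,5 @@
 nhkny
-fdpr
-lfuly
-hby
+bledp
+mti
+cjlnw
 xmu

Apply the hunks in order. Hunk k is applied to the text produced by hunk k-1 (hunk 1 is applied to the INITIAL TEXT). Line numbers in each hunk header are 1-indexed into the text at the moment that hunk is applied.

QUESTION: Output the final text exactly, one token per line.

Hunk 1: at line 6 remove [frhhr] add [cqko,weky,sloll] -> 14 lines: nhkny fdpr eoco ckoa mtr crda liqup cqko weky sloll yxp ettd bynwq puowk
Hunk 2: at line 6 remove [cqko,weky] add [bewry] -> 13 lines: nhkny fdpr eoco ckoa mtr crda liqup bewry sloll yxp ettd bynwq puowk
Hunk 3: at line 3 remove [mtr,crda] add [grkd,bpi,uty] -> 14 lines: nhkny fdpr eoco ckoa grkd bpi uty liqup bewry sloll yxp ettd bynwq puowk
Hunk 4: at line 2 remove [ckoa,grkd] add [hby,xmu,pgzh] -> 15 lines: nhkny fdpr eoco hby xmu pgzh bpi uty liqup bewry sloll yxp ettd bynwq puowk
Hunk 5: at line 4 remove [pgzh,bpi,uty] add [qtuhr] -> 13 lines: nhkny fdpr eoco hby xmu qtuhr liqup bewry sloll yxp ettd bynwq puowk
Hunk 6: at line 1 remove [eoco] add [lfuly] -> 13 lines: nhkny fdpr lfuly hby xmu qtuhr liqup bewry sloll yxp ettd bynwq puowk
Hunk 7: at line 1 remove [fdpr,lfuly,hby] add [bledp,mti,cjlnw] -> 13 lines: nhkny bledp mti cjlnw xmu qtuhr liqup bewry sloll yxp ettd bynwq puowk

Answer: nhkny
bledp
mti
cjlnw
xmu
qtuhr
liqup
bewry
sloll
yxp
ettd
bynwq
puowk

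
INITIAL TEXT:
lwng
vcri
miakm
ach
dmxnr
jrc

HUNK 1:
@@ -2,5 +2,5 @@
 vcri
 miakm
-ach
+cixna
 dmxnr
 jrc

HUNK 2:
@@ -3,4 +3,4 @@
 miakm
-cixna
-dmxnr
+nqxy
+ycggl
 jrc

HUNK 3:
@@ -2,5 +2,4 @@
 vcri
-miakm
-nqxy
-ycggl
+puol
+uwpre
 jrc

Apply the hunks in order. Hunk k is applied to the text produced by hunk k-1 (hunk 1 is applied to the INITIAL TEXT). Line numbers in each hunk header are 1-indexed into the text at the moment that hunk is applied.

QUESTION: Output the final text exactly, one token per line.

Answer: lwng
vcri
puol
uwpre
jrc

Derivation:
Hunk 1: at line 2 remove [ach] add [cixna] -> 6 lines: lwng vcri miakm cixna dmxnr jrc
Hunk 2: at line 3 remove [cixna,dmxnr] add [nqxy,ycggl] -> 6 lines: lwng vcri miakm nqxy ycggl jrc
Hunk 3: at line 2 remove [miakm,nqxy,ycggl] add [puol,uwpre] -> 5 lines: lwng vcri puol uwpre jrc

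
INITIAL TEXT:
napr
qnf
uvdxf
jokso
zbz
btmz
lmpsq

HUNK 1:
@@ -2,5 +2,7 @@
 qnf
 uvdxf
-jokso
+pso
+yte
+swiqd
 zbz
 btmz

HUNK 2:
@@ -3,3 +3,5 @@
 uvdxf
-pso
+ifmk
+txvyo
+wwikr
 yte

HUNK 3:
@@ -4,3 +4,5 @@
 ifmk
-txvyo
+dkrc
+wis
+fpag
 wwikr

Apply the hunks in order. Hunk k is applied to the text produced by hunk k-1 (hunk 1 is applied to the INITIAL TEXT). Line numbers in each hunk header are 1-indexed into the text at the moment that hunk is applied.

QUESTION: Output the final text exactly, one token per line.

Answer: napr
qnf
uvdxf
ifmk
dkrc
wis
fpag
wwikr
yte
swiqd
zbz
btmz
lmpsq

Derivation:
Hunk 1: at line 2 remove [jokso] add [pso,yte,swiqd] -> 9 lines: napr qnf uvdxf pso yte swiqd zbz btmz lmpsq
Hunk 2: at line 3 remove [pso] add [ifmk,txvyo,wwikr] -> 11 lines: napr qnf uvdxf ifmk txvyo wwikr yte swiqd zbz btmz lmpsq
Hunk 3: at line 4 remove [txvyo] add [dkrc,wis,fpag] -> 13 lines: napr qnf uvdxf ifmk dkrc wis fpag wwikr yte swiqd zbz btmz lmpsq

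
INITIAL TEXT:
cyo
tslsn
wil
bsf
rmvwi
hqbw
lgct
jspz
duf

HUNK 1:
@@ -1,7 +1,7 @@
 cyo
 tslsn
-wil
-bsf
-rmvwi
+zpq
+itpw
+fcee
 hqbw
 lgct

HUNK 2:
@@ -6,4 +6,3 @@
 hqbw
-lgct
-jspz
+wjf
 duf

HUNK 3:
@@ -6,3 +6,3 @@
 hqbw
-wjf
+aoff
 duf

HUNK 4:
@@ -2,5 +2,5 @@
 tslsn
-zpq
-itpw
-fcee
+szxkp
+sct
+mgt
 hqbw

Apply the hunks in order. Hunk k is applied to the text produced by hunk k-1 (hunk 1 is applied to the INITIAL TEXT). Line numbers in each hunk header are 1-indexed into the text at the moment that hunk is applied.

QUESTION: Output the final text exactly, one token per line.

Hunk 1: at line 1 remove [wil,bsf,rmvwi] add [zpq,itpw,fcee] -> 9 lines: cyo tslsn zpq itpw fcee hqbw lgct jspz duf
Hunk 2: at line 6 remove [lgct,jspz] add [wjf] -> 8 lines: cyo tslsn zpq itpw fcee hqbw wjf duf
Hunk 3: at line 6 remove [wjf] add [aoff] -> 8 lines: cyo tslsn zpq itpw fcee hqbw aoff duf
Hunk 4: at line 2 remove [zpq,itpw,fcee] add [szxkp,sct,mgt] -> 8 lines: cyo tslsn szxkp sct mgt hqbw aoff duf

Answer: cyo
tslsn
szxkp
sct
mgt
hqbw
aoff
duf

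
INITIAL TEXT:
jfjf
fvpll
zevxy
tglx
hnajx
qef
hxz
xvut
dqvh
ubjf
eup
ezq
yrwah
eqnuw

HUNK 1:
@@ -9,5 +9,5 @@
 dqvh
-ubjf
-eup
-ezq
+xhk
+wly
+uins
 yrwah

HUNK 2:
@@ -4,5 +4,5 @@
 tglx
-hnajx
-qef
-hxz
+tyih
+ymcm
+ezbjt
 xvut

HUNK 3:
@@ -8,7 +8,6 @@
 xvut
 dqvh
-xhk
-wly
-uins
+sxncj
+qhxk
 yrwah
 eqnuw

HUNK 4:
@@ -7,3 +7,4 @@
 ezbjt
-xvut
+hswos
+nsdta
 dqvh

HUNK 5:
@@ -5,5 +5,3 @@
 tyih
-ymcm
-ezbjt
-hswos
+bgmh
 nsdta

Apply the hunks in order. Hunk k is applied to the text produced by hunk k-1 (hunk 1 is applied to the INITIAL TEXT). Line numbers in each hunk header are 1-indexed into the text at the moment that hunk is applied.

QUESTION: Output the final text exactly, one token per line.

Hunk 1: at line 9 remove [ubjf,eup,ezq] add [xhk,wly,uins] -> 14 lines: jfjf fvpll zevxy tglx hnajx qef hxz xvut dqvh xhk wly uins yrwah eqnuw
Hunk 2: at line 4 remove [hnajx,qef,hxz] add [tyih,ymcm,ezbjt] -> 14 lines: jfjf fvpll zevxy tglx tyih ymcm ezbjt xvut dqvh xhk wly uins yrwah eqnuw
Hunk 3: at line 8 remove [xhk,wly,uins] add [sxncj,qhxk] -> 13 lines: jfjf fvpll zevxy tglx tyih ymcm ezbjt xvut dqvh sxncj qhxk yrwah eqnuw
Hunk 4: at line 7 remove [xvut] add [hswos,nsdta] -> 14 lines: jfjf fvpll zevxy tglx tyih ymcm ezbjt hswos nsdta dqvh sxncj qhxk yrwah eqnuw
Hunk 5: at line 5 remove [ymcm,ezbjt,hswos] add [bgmh] -> 12 lines: jfjf fvpll zevxy tglx tyih bgmh nsdta dqvh sxncj qhxk yrwah eqnuw

Answer: jfjf
fvpll
zevxy
tglx
tyih
bgmh
nsdta
dqvh
sxncj
qhxk
yrwah
eqnuw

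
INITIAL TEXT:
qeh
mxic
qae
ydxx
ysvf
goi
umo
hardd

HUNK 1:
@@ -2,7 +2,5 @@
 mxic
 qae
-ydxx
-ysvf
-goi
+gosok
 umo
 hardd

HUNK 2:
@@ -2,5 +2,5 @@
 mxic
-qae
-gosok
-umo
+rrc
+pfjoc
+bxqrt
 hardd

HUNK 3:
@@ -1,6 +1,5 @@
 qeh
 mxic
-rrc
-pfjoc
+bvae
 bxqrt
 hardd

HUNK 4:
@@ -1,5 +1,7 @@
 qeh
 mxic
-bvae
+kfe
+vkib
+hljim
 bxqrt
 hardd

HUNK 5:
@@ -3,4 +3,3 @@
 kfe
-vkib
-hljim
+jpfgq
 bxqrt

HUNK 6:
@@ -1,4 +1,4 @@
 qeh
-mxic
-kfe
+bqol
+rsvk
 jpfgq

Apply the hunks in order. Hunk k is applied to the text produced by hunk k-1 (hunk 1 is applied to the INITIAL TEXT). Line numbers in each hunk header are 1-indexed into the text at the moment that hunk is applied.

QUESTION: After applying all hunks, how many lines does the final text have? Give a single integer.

Answer: 6

Derivation:
Hunk 1: at line 2 remove [ydxx,ysvf,goi] add [gosok] -> 6 lines: qeh mxic qae gosok umo hardd
Hunk 2: at line 2 remove [qae,gosok,umo] add [rrc,pfjoc,bxqrt] -> 6 lines: qeh mxic rrc pfjoc bxqrt hardd
Hunk 3: at line 1 remove [rrc,pfjoc] add [bvae] -> 5 lines: qeh mxic bvae bxqrt hardd
Hunk 4: at line 1 remove [bvae] add [kfe,vkib,hljim] -> 7 lines: qeh mxic kfe vkib hljim bxqrt hardd
Hunk 5: at line 3 remove [vkib,hljim] add [jpfgq] -> 6 lines: qeh mxic kfe jpfgq bxqrt hardd
Hunk 6: at line 1 remove [mxic,kfe] add [bqol,rsvk] -> 6 lines: qeh bqol rsvk jpfgq bxqrt hardd
Final line count: 6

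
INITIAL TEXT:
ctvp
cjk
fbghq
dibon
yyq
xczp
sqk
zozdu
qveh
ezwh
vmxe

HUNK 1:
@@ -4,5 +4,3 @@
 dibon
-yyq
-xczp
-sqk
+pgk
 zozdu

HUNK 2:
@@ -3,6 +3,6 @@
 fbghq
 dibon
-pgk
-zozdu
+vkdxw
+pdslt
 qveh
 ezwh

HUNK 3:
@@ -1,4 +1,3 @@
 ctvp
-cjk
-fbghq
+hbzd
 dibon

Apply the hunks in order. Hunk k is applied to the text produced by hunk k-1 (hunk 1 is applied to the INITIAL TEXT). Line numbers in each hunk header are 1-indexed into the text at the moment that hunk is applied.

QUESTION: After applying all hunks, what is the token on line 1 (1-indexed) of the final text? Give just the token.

Hunk 1: at line 4 remove [yyq,xczp,sqk] add [pgk] -> 9 lines: ctvp cjk fbghq dibon pgk zozdu qveh ezwh vmxe
Hunk 2: at line 3 remove [pgk,zozdu] add [vkdxw,pdslt] -> 9 lines: ctvp cjk fbghq dibon vkdxw pdslt qveh ezwh vmxe
Hunk 3: at line 1 remove [cjk,fbghq] add [hbzd] -> 8 lines: ctvp hbzd dibon vkdxw pdslt qveh ezwh vmxe
Final line 1: ctvp

Answer: ctvp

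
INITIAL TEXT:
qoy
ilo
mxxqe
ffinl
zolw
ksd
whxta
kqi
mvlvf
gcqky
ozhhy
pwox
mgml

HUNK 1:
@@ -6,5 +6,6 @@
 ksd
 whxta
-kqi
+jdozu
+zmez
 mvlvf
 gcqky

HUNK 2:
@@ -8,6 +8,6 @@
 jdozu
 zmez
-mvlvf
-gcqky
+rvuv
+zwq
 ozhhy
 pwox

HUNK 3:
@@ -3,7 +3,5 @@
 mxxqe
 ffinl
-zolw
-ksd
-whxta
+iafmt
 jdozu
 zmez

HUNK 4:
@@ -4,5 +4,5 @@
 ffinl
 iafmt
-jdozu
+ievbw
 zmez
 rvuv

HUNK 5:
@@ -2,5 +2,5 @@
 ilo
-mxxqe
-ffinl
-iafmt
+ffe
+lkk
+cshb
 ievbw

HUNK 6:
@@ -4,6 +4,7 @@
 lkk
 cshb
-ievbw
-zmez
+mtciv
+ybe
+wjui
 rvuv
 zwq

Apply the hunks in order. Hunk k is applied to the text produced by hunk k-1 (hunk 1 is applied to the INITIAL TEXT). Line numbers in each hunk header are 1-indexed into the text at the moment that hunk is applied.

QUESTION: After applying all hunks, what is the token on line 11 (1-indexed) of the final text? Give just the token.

Answer: ozhhy

Derivation:
Hunk 1: at line 6 remove [kqi] add [jdozu,zmez] -> 14 lines: qoy ilo mxxqe ffinl zolw ksd whxta jdozu zmez mvlvf gcqky ozhhy pwox mgml
Hunk 2: at line 8 remove [mvlvf,gcqky] add [rvuv,zwq] -> 14 lines: qoy ilo mxxqe ffinl zolw ksd whxta jdozu zmez rvuv zwq ozhhy pwox mgml
Hunk 3: at line 3 remove [zolw,ksd,whxta] add [iafmt] -> 12 lines: qoy ilo mxxqe ffinl iafmt jdozu zmez rvuv zwq ozhhy pwox mgml
Hunk 4: at line 4 remove [jdozu] add [ievbw] -> 12 lines: qoy ilo mxxqe ffinl iafmt ievbw zmez rvuv zwq ozhhy pwox mgml
Hunk 5: at line 2 remove [mxxqe,ffinl,iafmt] add [ffe,lkk,cshb] -> 12 lines: qoy ilo ffe lkk cshb ievbw zmez rvuv zwq ozhhy pwox mgml
Hunk 6: at line 4 remove [ievbw,zmez] add [mtciv,ybe,wjui] -> 13 lines: qoy ilo ffe lkk cshb mtciv ybe wjui rvuv zwq ozhhy pwox mgml
Final line 11: ozhhy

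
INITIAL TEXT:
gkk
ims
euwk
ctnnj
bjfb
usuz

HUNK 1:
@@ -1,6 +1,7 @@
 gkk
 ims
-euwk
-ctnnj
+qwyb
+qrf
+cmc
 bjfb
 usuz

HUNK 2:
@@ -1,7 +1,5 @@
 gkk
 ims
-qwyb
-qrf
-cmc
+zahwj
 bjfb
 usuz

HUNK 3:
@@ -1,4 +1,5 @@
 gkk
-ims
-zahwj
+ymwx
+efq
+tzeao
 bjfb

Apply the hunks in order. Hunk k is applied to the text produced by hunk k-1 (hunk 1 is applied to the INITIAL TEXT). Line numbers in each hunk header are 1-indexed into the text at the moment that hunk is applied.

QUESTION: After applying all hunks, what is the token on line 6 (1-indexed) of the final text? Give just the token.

Hunk 1: at line 1 remove [euwk,ctnnj] add [qwyb,qrf,cmc] -> 7 lines: gkk ims qwyb qrf cmc bjfb usuz
Hunk 2: at line 1 remove [qwyb,qrf,cmc] add [zahwj] -> 5 lines: gkk ims zahwj bjfb usuz
Hunk 3: at line 1 remove [ims,zahwj] add [ymwx,efq,tzeao] -> 6 lines: gkk ymwx efq tzeao bjfb usuz
Final line 6: usuz

Answer: usuz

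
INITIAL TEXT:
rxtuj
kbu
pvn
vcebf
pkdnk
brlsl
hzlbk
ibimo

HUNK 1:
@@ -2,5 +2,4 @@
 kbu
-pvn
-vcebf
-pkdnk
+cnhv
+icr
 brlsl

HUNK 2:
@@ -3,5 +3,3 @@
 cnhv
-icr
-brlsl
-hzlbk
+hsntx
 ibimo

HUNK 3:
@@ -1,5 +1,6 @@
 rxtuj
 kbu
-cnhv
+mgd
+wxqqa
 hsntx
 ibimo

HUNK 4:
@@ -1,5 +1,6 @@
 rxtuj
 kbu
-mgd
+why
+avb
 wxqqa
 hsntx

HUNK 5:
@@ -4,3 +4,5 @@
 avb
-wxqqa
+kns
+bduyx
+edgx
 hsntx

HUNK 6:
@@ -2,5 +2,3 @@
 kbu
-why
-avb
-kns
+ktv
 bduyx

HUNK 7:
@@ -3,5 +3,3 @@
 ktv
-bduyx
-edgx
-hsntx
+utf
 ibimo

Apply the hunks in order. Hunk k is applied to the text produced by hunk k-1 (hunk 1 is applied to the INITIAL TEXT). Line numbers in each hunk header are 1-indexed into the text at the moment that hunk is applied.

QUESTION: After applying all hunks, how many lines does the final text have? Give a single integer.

Answer: 5

Derivation:
Hunk 1: at line 2 remove [pvn,vcebf,pkdnk] add [cnhv,icr] -> 7 lines: rxtuj kbu cnhv icr brlsl hzlbk ibimo
Hunk 2: at line 3 remove [icr,brlsl,hzlbk] add [hsntx] -> 5 lines: rxtuj kbu cnhv hsntx ibimo
Hunk 3: at line 1 remove [cnhv] add [mgd,wxqqa] -> 6 lines: rxtuj kbu mgd wxqqa hsntx ibimo
Hunk 4: at line 1 remove [mgd] add [why,avb] -> 7 lines: rxtuj kbu why avb wxqqa hsntx ibimo
Hunk 5: at line 4 remove [wxqqa] add [kns,bduyx,edgx] -> 9 lines: rxtuj kbu why avb kns bduyx edgx hsntx ibimo
Hunk 6: at line 2 remove [why,avb,kns] add [ktv] -> 7 lines: rxtuj kbu ktv bduyx edgx hsntx ibimo
Hunk 7: at line 3 remove [bduyx,edgx,hsntx] add [utf] -> 5 lines: rxtuj kbu ktv utf ibimo
Final line count: 5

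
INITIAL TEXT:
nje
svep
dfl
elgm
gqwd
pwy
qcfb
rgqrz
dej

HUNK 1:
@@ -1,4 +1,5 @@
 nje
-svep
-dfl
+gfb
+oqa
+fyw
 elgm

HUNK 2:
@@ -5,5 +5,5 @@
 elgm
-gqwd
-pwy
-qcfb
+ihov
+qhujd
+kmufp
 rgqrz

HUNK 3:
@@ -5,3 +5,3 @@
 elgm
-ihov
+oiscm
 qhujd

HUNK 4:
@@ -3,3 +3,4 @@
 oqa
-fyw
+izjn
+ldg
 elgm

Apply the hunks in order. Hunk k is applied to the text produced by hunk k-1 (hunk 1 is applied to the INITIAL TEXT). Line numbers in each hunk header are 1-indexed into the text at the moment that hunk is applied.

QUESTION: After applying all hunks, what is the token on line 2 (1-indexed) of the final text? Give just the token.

Answer: gfb

Derivation:
Hunk 1: at line 1 remove [svep,dfl] add [gfb,oqa,fyw] -> 10 lines: nje gfb oqa fyw elgm gqwd pwy qcfb rgqrz dej
Hunk 2: at line 5 remove [gqwd,pwy,qcfb] add [ihov,qhujd,kmufp] -> 10 lines: nje gfb oqa fyw elgm ihov qhujd kmufp rgqrz dej
Hunk 3: at line 5 remove [ihov] add [oiscm] -> 10 lines: nje gfb oqa fyw elgm oiscm qhujd kmufp rgqrz dej
Hunk 4: at line 3 remove [fyw] add [izjn,ldg] -> 11 lines: nje gfb oqa izjn ldg elgm oiscm qhujd kmufp rgqrz dej
Final line 2: gfb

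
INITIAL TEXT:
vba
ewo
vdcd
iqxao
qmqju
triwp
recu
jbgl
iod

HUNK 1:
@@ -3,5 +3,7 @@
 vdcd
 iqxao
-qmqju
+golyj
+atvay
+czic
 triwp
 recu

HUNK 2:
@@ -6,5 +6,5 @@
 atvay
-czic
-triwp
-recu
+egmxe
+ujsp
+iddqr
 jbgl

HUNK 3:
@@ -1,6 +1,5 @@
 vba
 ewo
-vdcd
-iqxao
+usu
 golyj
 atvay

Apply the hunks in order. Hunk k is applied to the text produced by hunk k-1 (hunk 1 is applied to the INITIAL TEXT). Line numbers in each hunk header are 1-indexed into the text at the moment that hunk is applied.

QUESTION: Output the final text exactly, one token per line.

Answer: vba
ewo
usu
golyj
atvay
egmxe
ujsp
iddqr
jbgl
iod

Derivation:
Hunk 1: at line 3 remove [qmqju] add [golyj,atvay,czic] -> 11 lines: vba ewo vdcd iqxao golyj atvay czic triwp recu jbgl iod
Hunk 2: at line 6 remove [czic,triwp,recu] add [egmxe,ujsp,iddqr] -> 11 lines: vba ewo vdcd iqxao golyj atvay egmxe ujsp iddqr jbgl iod
Hunk 3: at line 1 remove [vdcd,iqxao] add [usu] -> 10 lines: vba ewo usu golyj atvay egmxe ujsp iddqr jbgl iod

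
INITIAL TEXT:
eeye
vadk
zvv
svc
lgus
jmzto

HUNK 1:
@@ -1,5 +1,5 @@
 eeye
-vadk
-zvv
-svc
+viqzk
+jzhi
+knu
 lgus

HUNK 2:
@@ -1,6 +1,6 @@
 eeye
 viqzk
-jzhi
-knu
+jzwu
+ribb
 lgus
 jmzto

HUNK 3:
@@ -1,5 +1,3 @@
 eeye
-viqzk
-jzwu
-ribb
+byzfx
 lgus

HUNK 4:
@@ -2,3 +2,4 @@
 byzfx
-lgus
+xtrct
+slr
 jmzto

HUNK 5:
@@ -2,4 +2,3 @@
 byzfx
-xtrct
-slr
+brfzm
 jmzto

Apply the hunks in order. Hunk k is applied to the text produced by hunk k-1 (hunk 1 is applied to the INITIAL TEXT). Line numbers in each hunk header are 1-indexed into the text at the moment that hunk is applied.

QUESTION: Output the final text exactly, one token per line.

Answer: eeye
byzfx
brfzm
jmzto

Derivation:
Hunk 1: at line 1 remove [vadk,zvv,svc] add [viqzk,jzhi,knu] -> 6 lines: eeye viqzk jzhi knu lgus jmzto
Hunk 2: at line 1 remove [jzhi,knu] add [jzwu,ribb] -> 6 lines: eeye viqzk jzwu ribb lgus jmzto
Hunk 3: at line 1 remove [viqzk,jzwu,ribb] add [byzfx] -> 4 lines: eeye byzfx lgus jmzto
Hunk 4: at line 2 remove [lgus] add [xtrct,slr] -> 5 lines: eeye byzfx xtrct slr jmzto
Hunk 5: at line 2 remove [xtrct,slr] add [brfzm] -> 4 lines: eeye byzfx brfzm jmzto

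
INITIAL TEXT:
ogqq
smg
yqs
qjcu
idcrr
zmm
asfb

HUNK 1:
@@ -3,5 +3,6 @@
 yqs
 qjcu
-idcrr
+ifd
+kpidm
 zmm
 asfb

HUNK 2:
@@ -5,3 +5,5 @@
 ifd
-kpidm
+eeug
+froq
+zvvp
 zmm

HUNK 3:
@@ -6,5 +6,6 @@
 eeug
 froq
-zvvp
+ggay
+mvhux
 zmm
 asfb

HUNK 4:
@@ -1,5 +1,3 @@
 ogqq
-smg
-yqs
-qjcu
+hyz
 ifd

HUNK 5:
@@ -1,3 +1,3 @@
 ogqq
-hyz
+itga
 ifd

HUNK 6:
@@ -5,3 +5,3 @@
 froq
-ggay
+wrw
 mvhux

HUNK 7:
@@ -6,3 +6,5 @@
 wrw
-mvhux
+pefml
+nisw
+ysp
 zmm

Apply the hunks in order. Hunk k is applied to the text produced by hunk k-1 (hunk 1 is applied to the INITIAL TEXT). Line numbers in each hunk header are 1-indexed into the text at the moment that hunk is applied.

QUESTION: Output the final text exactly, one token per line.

Hunk 1: at line 3 remove [idcrr] add [ifd,kpidm] -> 8 lines: ogqq smg yqs qjcu ifd kpidm zmm asfb
Hunk 2: at line 5 remove [kpidm] add [eeug,froq,zvvp] -> 10 lines: ogqq smg yqs qjcu ifd eeug froq zvvp zmm asfb
Hunk 3: at line 6 remove [zvvp] add [ggay,mvhux] -> 11 lines: ogqq smg yqs qjcu ifd eeug froq ggay mvhux zmm asfb
Hunk 4: at line 1 remove [smg,yqs,qjcu] add [hyz] -> 9 lines: ogqq hyz ifd eeug froq ggay mvhux zmm asfb
Hunk 5: at line 1 remove [hyz] add [itga] -> 9 lines: ogqq itga ifd eeug froq ggay mvhux zmm asfb
Hunk 6: at line 5 remove [ggay] add [wrw] -> 9 lines: ogqq itga ifd eeug froq wrw mvhux zmm asfb
Hunk 7: at line 6 remove [mvhux] add [pefml,nisw,ysp] -> 11 lines: ogqq itga ifd eeug froq wrw pefml nisw ysp zmm asfb

Answer: ogqq
itga
ifd
eeug
froq
wrw
pefml
nisw
ysp
zmm
asfb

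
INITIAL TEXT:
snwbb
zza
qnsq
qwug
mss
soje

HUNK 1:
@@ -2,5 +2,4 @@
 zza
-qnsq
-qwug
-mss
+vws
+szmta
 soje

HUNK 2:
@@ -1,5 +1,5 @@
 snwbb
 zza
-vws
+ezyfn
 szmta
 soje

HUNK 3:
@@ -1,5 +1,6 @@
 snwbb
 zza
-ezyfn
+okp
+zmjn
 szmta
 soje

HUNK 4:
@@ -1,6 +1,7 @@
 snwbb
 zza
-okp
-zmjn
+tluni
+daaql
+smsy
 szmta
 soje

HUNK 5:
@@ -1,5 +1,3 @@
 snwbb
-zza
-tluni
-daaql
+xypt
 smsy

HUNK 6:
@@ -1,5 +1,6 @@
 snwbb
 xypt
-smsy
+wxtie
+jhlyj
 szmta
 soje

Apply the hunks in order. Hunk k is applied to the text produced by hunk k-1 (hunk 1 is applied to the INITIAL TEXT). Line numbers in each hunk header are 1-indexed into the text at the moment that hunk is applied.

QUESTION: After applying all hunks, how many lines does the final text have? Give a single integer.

Hunk 1: at line 2 remove [qnsq,qwug,mss] add [vws,szmta] -> 5 lines: snwbb zza vws szmta soje
Hunk 2: at line 1 remove [vws] add [ezyfn] -> 5 lines: snwbb zza ezyfn szmta soje
Hunk 3: at line 1 remove [ezyfn] add [okp,zmjn] -> 6 lines: snwbb zza okp zmjn szmta soje
Hunk 4: at line 1 remove [okp,zmjn] add [tluni,daaql,smsy] -> 7 lines: snwbb zza tluni daaql smsy szmta soje
Hunk 5: at line 1 remove [zza,tluni,daaql] add [xypt] -> 5 lines: snwbb xypt smsy szmta soje
Hunk 6: at line 1 remove [smsy] add [wxtie,jhlyj] -> 6 lines: snwbb xypt wxtie jhlyj szmta soje
Final line count: 6

Answer: 6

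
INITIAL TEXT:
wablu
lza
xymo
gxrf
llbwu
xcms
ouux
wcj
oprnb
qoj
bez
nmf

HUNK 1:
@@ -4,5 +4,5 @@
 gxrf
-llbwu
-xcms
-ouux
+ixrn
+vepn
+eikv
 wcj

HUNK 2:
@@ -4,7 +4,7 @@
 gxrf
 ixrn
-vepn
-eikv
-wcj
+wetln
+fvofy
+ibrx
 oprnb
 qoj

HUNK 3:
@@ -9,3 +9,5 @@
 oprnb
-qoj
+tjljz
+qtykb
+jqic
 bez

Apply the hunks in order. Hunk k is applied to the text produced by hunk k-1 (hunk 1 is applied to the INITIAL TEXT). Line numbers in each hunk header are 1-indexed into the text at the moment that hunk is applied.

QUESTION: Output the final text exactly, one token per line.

Hunk 1: at line 4 remove [llbwu,xcms,ouux] add [ixrn,vepn,eikv] -> 12 lines: wablu lza xymo gxrf ixrn vepn eikv wcj oprnb qoj bez nmf
Hunk 2: at line 4 remove [vepn,eikv,wcj] add [wetln,fvofy,ibrx] -> 12 lines: wablu lza xymo gxrf ixrn wetln fvofy ibrx oprnb qoj bez nmf
Hunk 3: at line 9 remove [qoj] add [tjljz,qtykb,jqic] -> 14 lines: wablu lza xymo gxrf ixrn wetln fvofy ibrx oprnb tjljz qtykb jqic bez nmf

Answer: wablu
lza
xymo
gxrf
ixrn
wetln
fvofy
ibrx
oprnb
tjljz
qtykb
jqic
bez
nmf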